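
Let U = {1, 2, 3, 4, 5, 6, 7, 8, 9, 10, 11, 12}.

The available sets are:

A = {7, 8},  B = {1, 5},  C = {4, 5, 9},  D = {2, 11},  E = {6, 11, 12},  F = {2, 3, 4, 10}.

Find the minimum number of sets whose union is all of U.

5

A, B, C, E, and F cover everything between them: the union {1, 2, 3, 4, 5, 6, 7, 8, 9, 10, 11, 12} is all of U.
No 4 of the 6 sets cover everything (all 15 combinations miss at least one point), so 5 is optimal.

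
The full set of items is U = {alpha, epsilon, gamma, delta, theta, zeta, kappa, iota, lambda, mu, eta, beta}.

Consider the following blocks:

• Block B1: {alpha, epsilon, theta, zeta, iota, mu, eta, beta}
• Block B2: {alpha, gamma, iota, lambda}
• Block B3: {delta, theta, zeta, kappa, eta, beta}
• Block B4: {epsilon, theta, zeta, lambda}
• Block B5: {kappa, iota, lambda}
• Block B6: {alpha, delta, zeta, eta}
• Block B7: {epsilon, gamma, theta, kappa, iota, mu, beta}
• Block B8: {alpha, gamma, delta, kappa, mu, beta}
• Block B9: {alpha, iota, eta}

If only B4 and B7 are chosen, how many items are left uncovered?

Union of B4, B7 = {epsilon, gamma, theta, zeta, kappa, iota, lambda, mu, beta}.
Not covered: alpha, delta, eta — 3 items.

3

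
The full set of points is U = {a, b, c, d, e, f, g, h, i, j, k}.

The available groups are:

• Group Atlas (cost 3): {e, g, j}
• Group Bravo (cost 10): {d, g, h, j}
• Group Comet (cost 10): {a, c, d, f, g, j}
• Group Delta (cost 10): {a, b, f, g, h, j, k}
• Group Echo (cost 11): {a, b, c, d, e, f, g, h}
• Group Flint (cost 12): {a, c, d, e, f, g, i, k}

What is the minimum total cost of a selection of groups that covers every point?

22

Delta, Flint together cover every point (Delta ∪ Flint = {a, b, c, d, e, f, g, h, i, j, k}); total cost 10 + 12 = 22.
The greedy pick Atlas, Echo, Flint costs 26; no covering selection beats 22.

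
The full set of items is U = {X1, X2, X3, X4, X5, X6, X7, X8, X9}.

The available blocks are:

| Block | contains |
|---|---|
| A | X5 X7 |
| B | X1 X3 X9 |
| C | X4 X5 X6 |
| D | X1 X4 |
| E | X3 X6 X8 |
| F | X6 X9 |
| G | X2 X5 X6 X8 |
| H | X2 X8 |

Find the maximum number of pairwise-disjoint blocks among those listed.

A, D, F, H are pairwise disjoint (A={X5,X7}; D={X1,X4}; F={X6,X9}; H={X2,X8}).
Every remaining block overlaps one of these, and no 5 of the listed blocks are pairwise disjoint, so 4 is the maximum.

4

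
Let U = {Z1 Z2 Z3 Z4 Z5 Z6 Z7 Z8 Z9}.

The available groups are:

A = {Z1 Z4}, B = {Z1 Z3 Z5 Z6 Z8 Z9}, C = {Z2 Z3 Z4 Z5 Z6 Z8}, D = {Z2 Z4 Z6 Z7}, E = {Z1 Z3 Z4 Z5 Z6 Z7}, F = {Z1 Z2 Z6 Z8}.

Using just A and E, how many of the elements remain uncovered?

3

Union of A, E = {Z1, Z3, Z4, Z5, Z6, Z7}.
Not covered: Z2, Z8, Z9 — 3 elements.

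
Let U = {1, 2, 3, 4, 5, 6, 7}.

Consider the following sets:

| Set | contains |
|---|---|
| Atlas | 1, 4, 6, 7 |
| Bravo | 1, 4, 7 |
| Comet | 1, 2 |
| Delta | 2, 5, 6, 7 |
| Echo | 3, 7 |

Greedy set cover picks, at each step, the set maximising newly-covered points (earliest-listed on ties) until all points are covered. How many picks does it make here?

Greedy: pick Atlas (covers 4 new) → pick Delta (covers 2 new) → pick Echo (covers 1 new). Total picks: 3.

3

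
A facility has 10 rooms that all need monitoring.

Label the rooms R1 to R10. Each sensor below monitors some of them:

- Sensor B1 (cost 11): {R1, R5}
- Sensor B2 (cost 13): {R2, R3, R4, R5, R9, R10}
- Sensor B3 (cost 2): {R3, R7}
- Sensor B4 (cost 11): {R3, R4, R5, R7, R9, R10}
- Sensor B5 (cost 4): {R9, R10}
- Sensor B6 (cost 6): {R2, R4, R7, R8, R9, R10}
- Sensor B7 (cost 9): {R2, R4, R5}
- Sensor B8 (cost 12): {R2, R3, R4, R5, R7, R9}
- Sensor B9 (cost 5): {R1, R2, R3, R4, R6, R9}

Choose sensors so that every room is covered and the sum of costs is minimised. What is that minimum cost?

20

B6, B7, B9 together cover every room (B6 ∪ B7 ∪ B9 = {R1, R2, R3, R4, R5, R6, R7, R8, R9, R10}); total cost 6 + 9 + 5 = 20.
The greedy pick B9, B3, B6, B7 costs 22; no covering selection beats 20.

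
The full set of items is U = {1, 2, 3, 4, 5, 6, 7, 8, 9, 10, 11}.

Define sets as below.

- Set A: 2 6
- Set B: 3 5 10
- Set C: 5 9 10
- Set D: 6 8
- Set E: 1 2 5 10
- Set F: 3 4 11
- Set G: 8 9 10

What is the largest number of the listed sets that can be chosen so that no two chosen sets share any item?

3

A, F, G are pairwise disjoint (A={2,6}; F={3,4,11}; G={8,9,10}).
Every remaining set overlaps one of these, and no 4 of the listed sets are pairwise disjoint, so 3 is the maximum.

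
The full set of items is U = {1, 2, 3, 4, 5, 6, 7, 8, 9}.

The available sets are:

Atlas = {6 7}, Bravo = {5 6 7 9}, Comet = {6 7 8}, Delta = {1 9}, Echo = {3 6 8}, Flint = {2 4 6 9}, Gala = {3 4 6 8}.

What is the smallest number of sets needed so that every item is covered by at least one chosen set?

Take {Bravo, Delta, Echo, Flint}. Their union is {1, 2, 3, 4, 5, 6, 7, 8, 9}, which is all 9 items.
Only Flint contains 2, so Flint is forced; the remaining 5 items need at least 3 more sets (each remaining set adds at most 2) — so at least 4 sets are needed, and 4 is optimal.

4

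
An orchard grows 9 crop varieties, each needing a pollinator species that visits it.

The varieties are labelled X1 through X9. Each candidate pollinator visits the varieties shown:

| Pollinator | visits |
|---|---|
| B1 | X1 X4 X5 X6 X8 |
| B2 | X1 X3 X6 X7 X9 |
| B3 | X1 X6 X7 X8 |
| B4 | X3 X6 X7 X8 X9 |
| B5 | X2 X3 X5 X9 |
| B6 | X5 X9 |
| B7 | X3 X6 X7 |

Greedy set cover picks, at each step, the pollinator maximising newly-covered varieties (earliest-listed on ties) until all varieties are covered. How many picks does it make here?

Greedy: pick B1 (covers 5 new) → pick B2 (covers 3 new) → pick B5 (covers 1 new). Total picks: 3.

3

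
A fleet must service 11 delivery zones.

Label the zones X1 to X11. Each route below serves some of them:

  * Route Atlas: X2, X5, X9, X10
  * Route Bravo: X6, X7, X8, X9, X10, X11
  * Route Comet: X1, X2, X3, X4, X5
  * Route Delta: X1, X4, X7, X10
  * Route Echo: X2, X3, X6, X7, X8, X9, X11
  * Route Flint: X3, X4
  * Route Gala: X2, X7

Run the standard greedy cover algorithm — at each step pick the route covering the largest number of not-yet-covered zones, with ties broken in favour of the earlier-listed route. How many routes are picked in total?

3

Greedy: pick Echo (covers 7 new) → pick Comet (covers 3 new) → pick Atlas (covers 1 new). Total picks: 3.
(The true minimum cover uses only 2 routes, so greedy is not optimal here.)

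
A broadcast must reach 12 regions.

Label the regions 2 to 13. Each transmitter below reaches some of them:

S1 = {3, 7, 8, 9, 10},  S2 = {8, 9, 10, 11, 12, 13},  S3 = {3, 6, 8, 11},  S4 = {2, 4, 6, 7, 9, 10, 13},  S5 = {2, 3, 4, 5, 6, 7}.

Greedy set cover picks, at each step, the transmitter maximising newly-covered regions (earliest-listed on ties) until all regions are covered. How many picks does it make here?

3

Greedy: pick S4 (covers 7 new) → pick S2 (covers 3 new) → pick S5 (covers 2 new). Total picks: 3.
(The true minimum cover uses only 2 transmitters, so greedy is not optimal here.)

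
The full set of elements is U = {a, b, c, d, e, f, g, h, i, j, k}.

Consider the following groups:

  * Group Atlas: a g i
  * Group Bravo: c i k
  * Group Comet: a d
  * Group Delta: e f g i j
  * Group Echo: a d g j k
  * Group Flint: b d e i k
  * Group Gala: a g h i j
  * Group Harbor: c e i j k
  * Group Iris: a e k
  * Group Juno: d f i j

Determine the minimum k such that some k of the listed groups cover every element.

4

Take {Delta, Flint, Gala, Harbor}. Their union is {a, b, c, d, e, f, g, h, i, j, k}, which is all 11 elements.
No 3 of the 10 groups cover everything (all 120 combinations miss at least one element), so 4 is optimal.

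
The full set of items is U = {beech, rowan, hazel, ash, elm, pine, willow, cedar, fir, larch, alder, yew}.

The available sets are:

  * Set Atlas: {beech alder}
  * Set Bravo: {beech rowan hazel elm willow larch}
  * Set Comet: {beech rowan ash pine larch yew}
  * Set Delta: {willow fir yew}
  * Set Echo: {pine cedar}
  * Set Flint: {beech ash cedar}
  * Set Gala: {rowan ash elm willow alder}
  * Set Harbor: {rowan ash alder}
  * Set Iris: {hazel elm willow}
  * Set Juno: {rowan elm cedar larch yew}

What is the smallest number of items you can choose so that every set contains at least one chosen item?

4

The 4 items {beech, ash, willow, cedar} hit every set.
No choice of 3 items meets every set, so 4 is the minimum.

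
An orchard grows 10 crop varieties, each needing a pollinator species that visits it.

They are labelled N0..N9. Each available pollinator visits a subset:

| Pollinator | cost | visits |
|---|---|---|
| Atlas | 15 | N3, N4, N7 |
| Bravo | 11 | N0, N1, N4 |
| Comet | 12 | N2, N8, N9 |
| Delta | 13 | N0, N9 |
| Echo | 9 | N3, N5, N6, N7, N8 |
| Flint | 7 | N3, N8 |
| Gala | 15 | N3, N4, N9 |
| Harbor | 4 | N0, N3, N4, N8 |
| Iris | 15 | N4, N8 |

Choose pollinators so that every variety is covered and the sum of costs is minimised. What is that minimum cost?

32

Bravo, Comet, Echo together cover every variety (Bravo ∪ Comet ∪ Echo = {N0, N1, N2, N3, N4, N5, N6, N7, N8, N9}); total cost 11 + 12 + 9 = 32.
The greedy pick Harbor, Echo, Comet, Bravo costs 36; no covering selection beats 32.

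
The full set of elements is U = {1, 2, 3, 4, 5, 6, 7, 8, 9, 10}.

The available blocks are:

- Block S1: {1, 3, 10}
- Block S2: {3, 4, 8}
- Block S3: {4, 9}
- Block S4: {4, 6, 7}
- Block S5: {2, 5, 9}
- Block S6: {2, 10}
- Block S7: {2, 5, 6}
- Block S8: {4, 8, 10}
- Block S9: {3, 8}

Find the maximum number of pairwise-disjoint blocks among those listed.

3

S4, S5, S9 are pairwise disjoint (S4={4,6,7}; S5={2,5,9}; S9={3,8}).
Every remaining block overlaps one of these, and no 4 of the listed blocks are pairwise disjoint, so 3 is the maximum.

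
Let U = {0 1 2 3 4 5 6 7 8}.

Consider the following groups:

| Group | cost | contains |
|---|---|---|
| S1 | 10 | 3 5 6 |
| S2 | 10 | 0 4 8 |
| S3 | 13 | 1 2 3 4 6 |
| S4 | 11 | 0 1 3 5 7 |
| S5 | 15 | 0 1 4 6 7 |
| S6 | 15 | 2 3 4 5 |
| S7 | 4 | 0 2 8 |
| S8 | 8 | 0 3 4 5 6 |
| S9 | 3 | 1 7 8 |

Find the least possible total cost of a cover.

S7, S8, S9 together cover every element (S7 ∪ S8 ∪ S9 = {0, 1, 2, 3, 4, 5, 6, 7, 8}); total cost 4 + 8 + 3 = 15.
No covering selection has total cost below 15.

15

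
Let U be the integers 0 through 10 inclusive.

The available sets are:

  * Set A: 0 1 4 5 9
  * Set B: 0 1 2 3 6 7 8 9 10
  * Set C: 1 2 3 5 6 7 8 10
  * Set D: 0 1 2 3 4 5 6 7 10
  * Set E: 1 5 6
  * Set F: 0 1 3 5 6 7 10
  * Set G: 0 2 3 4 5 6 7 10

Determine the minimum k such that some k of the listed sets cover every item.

2

Take {A, C}. Their union is {0, 1, 2, 3, 4, 5, 6, 7, 8, 9, 10}, which is all 11 items.
No single set has all 11 items (the largest, B, has 9), so 2 is optimal.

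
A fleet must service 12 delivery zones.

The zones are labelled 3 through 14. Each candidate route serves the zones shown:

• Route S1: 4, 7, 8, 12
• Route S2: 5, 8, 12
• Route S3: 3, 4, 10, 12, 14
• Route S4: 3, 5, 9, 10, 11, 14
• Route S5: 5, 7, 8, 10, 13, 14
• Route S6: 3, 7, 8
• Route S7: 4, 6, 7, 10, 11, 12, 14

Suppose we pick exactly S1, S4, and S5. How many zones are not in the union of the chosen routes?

Union of S1, S4, S5 = {3, 4, 5, 7, 8, 9, 10, 11, 12, 13, 14}.
Not covered: 6 — 1 zone.

1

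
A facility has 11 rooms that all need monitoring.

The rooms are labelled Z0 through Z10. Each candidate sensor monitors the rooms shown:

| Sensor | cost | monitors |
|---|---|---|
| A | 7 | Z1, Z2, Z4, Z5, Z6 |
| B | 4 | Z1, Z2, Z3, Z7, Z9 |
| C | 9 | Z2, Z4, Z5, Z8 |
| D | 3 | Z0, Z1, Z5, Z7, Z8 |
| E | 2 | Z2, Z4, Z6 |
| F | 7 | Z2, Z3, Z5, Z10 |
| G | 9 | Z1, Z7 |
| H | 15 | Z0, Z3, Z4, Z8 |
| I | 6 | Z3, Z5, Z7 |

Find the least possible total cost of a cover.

16

B, D, E, F together cover every room (B ∪ D ∪ E ∪ F = {Z0, Z1, Z2, Z3, Z4, Z5, Z6, Z7, Z8, Z9, Z10}); total cost 4 + 3 + 2 + 7 = 16.
No covering selection has total cost below 16.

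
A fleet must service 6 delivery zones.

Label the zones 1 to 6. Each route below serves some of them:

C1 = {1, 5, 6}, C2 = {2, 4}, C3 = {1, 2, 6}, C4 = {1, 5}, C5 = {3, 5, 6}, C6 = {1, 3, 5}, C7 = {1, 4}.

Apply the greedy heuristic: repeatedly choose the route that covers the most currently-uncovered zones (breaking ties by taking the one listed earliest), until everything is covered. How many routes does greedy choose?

Greedy: pick C1 (covers 3 new) → pick C2 (covers 2 new) → pick C5 (covers 1 new). Total picks: 3.

3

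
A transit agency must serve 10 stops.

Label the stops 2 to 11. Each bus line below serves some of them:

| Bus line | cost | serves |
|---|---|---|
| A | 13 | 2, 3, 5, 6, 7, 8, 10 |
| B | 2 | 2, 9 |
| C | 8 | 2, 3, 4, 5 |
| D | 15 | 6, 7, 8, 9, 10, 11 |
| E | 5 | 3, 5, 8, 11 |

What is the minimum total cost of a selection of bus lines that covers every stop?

C, D together cover every stop (C ∪ D = {2, 3, 4, 5, 6, 7, 8, 9, 10, 11}); total cost 8 + 15 = 23.
The greedy pick B, E, A, C costs 28; no covering selection beats 23.

23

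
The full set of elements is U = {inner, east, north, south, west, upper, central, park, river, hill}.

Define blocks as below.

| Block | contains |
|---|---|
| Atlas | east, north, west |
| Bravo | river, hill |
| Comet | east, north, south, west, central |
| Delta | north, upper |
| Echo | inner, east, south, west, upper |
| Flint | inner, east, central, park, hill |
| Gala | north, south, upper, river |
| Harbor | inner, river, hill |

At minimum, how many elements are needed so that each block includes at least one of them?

H = {inner, north, river} meets every block (each contains at least one member of H), and |H| = 3.
No choice of 2 elements meets every block, so 3 is the minimum.

3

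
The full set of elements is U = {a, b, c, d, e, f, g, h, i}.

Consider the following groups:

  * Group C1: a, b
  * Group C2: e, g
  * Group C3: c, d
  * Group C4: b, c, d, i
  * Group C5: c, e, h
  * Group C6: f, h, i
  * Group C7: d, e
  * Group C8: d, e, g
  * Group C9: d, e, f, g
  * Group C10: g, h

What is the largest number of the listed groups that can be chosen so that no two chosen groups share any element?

4

C1, C2, C3, C6 are pairwise disjoint (C1={a,b}; C2={e,g}; C3={c,d}; C6={f,h,i}).
Every remaining group overlaps one of these, and no 5 of the listed groups are pairwise disjoint, so 4 is the maximum.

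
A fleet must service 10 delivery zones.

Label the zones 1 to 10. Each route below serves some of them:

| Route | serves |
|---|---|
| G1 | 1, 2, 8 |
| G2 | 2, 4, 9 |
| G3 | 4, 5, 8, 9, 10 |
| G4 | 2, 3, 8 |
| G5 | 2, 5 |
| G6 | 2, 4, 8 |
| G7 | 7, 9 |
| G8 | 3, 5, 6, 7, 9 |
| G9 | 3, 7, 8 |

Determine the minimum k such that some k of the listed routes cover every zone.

G1 and G3 and G8 together: G1 ∪ G3 ∪ G8 = {1, 2, 3, 4, 5, 6, 7, 8, 9, 10} — every zone is covered.
Only G1 contains 1, so G1 is forced; the remaining 7 zones need at least 2 more routes (each remaining route adds at most 5) — so at least 3 routes are needed, and 3 is optimal.

3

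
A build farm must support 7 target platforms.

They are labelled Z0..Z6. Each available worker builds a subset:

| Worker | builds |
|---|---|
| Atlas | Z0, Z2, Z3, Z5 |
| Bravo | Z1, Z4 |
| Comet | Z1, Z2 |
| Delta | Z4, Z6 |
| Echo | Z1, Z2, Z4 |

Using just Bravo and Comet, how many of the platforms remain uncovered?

Union of Bravo, Comet = {Z1, Z2, Z4}.
Not covered: Z0, Z3, Z5, Z6 — 4 platforms.

4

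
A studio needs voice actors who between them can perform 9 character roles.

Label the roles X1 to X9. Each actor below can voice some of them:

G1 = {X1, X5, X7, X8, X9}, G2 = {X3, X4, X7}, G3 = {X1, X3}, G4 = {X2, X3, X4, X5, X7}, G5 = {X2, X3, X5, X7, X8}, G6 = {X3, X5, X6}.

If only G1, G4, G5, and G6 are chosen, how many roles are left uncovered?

0

Union of G1, G4, G5, G6 = {X1, X2, X3, X4, X5, X6, X7, X8, X9} — that's every role, so 0 are uncovered.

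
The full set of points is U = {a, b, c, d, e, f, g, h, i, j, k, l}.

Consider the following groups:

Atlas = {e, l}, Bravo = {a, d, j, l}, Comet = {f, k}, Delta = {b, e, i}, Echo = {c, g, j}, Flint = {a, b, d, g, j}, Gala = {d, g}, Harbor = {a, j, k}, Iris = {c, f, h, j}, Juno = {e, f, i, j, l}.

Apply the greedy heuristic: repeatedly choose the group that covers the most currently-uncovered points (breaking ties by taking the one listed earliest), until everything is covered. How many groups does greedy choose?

4

Greedy: pick Flint (covers 5 new) → pick Juno (covers 4 new) → pick Iris (covers 2 new) → pick Comet (covers 1 new). Total picks: 4.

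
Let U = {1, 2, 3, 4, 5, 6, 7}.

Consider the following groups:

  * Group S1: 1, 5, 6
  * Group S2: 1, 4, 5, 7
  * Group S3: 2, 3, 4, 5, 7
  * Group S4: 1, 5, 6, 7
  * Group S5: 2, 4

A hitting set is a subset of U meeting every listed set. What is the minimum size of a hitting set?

2

H = {4, 5} meets every group (each contains at least one member of H), and |H| = 2.
The groups S4, S5 are pairwise disjoint, so any hitting set needs a separate element for each — at least 2. Hence 2 is optimal.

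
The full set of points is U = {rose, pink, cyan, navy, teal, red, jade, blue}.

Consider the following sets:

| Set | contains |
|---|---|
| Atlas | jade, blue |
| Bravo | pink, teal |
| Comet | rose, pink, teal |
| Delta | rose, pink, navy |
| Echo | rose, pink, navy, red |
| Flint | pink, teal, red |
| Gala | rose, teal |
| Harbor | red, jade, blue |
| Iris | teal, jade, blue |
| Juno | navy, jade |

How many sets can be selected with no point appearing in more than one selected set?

Bravo, Juno are pairwise disjoint (Bravo={pink,teal}; Juno={navy,jade}).
Every remaining set overlaps one of these, and no 3 of the listed sets are pairwise disjoint, so 2 is the maximum.

2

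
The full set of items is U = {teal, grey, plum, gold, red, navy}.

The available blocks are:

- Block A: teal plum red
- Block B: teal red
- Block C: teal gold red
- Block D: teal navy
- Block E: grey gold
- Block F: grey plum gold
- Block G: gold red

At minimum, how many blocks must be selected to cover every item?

3

A, D, and E cover everything between them: the union {teal, grey, plum, gold, red, navy} is all of U.
Only D contains navy, so D is forced; the remaining 4 items need at least 2 more blocks (each remaining block adds at most 3) — so at least 3 blocks are needed, and 3 is optimal.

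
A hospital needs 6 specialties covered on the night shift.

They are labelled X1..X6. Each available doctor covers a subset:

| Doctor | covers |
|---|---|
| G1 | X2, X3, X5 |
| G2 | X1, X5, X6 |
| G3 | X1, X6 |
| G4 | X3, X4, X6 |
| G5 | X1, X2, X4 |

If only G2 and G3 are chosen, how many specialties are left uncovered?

Union of G2, G3 = {X1, X5, X6}.
Not covered: X2, X3, X4 — 3 specialties.

3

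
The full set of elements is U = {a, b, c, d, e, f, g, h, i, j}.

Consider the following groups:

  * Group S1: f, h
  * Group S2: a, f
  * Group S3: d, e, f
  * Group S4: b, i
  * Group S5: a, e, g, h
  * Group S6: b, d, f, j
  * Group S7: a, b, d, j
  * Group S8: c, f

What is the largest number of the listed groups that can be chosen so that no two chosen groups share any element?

3

S4, S5, S8 are pairwise disjoint (S4={b,i}; S5={a,e,g,h}; S8={c,f}).
Every remaining group overlaps one of these, and no 4 of the listed groups are pairwise disjoint, so 3 is the maximum.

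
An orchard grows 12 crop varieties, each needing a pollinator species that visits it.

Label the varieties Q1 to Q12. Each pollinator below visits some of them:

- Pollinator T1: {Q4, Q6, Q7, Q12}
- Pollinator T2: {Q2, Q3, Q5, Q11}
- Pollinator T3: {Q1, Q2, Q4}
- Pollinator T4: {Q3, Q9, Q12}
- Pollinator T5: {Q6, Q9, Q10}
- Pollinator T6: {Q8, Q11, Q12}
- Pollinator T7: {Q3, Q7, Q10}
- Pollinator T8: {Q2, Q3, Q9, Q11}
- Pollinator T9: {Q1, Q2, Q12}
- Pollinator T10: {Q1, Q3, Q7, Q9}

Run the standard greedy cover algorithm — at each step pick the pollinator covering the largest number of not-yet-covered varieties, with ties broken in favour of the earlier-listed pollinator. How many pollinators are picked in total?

5

Greedy: pick T1 (covers 4 new) → pick T2 (covers 4 new) → pick T5 (covers 2 new) → pick T3 (covers 1 new) → pick T6 (covers 1 new). Total picks: 5.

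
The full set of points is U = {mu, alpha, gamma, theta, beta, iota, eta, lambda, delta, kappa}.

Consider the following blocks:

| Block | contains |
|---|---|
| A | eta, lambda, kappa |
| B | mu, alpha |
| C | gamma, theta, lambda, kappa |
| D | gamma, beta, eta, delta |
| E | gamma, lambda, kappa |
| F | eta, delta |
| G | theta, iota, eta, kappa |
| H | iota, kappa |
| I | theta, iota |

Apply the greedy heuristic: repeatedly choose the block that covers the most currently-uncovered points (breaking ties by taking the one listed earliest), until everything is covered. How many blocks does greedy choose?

4

Greedy: pick C (covers 4 new) → pick D (covers 3 new) → pick B (covers 2 new) → pick G (covers 1 new). Total picks: 4.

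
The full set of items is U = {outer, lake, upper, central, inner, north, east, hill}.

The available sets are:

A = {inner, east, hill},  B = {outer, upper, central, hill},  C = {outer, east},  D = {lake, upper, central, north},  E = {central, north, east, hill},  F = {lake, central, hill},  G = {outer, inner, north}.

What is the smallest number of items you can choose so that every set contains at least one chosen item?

Take H = {north, east, hill}. Each listed set contains at least one of these, so H is a hitting set of size 3.
No choice of 2 items meets every set, so 3 is the minimum.

3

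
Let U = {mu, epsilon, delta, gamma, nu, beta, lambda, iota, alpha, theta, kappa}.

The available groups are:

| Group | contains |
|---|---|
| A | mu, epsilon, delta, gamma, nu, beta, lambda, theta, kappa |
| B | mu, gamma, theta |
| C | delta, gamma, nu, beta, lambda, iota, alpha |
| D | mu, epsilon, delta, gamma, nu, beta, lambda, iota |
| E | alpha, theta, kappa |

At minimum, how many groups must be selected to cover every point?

2

D and E cover everything between them: the union {mu, epsilon, delta, gamma, nu, beta, lambda, iota, alpha, theta, kappa} is all of U.
No single group has all 11 points (the largest, A, has 9), so 2 is optimal.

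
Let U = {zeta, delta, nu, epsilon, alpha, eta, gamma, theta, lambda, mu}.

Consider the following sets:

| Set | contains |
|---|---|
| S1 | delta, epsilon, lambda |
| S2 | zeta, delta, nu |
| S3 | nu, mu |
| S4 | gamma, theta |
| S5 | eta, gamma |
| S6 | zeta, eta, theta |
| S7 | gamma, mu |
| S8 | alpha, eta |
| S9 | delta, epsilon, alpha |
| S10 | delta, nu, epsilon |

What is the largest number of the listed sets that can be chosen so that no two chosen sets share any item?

4

S1, S3, S4, S8 are pairwise disjoint (S1={delta,epsilon,lambda}; S3={nu,mu}; S4={gamma,theta}; S8={alpha,eta}).
Every remaining set overlaps one of these, and no 5 of the listed sets are pairwise disjoint, so 4 is the maximum.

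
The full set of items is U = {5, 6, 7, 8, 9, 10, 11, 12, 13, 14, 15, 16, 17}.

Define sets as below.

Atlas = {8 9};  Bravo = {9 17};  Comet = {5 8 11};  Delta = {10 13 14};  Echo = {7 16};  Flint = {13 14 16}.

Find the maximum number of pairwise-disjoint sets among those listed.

4

Bravo, Comet, Delta, Echo are pairwise disjoint (Bravo={9,17}; Comet={5,8,11}; Delta={10,13,14}; Echo={7,16}).
Every remaining set overlaps one of these, and no 5 of the listed sets are pairwise disjoint, so 4 is the maximum.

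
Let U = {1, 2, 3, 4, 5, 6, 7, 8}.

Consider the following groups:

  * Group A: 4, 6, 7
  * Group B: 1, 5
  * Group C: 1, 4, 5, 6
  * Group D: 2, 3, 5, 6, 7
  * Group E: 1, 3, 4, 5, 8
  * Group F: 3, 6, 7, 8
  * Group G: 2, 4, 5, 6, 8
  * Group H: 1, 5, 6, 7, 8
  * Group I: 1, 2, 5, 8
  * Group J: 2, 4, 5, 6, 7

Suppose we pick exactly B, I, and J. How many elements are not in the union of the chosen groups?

Union of B, I, J = {1, 2, 4, 5, 6, 7, 8}.
Not covered: 3 — 1 element.

1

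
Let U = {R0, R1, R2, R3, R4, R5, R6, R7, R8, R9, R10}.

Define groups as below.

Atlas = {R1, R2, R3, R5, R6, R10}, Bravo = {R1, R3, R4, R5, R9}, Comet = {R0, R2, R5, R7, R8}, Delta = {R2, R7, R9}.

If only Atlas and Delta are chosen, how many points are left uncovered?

3

Union of Atlas, Delta = {R1, R2, R3, R5, R6, R7, R9, R10}.
Not covered: R0, R4, R8 — 3 points.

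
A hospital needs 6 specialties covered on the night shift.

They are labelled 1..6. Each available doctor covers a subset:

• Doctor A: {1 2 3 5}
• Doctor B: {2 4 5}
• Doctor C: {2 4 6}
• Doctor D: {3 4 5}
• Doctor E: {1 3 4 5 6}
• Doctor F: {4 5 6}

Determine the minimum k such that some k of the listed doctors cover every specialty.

A and F together: A ∪ F = {1, 2, 3, 4, 5, 6} — every specialty is covered.
No single doctor has all 6 specialties (the largest, E, has 5), so 2 is optimal.

2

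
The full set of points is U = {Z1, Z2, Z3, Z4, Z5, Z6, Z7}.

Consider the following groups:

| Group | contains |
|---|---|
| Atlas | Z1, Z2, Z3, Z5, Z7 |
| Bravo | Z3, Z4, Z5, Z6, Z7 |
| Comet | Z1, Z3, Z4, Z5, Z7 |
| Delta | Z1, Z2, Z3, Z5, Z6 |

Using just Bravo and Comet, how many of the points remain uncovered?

Union of Bravo, Comet = {Z1, Z3, Z4, Z5, Z6, Z7}.
Not covered: Z2 — 1 point.

1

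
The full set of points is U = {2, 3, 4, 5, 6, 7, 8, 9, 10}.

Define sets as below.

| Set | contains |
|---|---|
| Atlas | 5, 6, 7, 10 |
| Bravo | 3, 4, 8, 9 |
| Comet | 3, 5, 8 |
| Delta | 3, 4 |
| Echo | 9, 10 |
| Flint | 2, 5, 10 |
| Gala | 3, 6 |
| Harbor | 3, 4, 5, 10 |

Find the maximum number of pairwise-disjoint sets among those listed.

Atlas, Delta are pairwise disjoint (Atlas={5,6,7,10}; Delta={3,4}).
Every remaining set overlaps one of these, and no 3 of the listed sets are pairwise disjoint, so 2 is the maximum.

2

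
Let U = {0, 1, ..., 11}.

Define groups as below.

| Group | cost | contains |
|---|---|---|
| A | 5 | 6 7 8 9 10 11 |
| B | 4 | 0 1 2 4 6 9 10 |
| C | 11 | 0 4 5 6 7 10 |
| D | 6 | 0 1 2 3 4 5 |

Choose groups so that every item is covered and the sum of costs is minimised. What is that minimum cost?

11

A, D together cover every item (A ∪ D = {0, 1, 2, 3, 4, 5, 6, 7, 8, 9, 10, 11}); total cost 5 + 6 = 11.
The greedy pick B, A, D costs 15; no covering selection beats 11.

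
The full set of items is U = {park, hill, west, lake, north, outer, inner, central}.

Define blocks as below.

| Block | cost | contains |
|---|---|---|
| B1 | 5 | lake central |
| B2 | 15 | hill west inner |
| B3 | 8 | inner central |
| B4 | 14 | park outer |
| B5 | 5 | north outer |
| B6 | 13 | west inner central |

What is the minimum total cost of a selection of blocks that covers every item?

B1, B2, B4, B5 together cover every item (B1 ∪ B2 ∪ B4 ∪ B5 = {park, hill, west, lake, north, outer, inner, central}); total cost 5 + 15 + 14 + 5 = 39.
No covering selection has total cost below 39.

39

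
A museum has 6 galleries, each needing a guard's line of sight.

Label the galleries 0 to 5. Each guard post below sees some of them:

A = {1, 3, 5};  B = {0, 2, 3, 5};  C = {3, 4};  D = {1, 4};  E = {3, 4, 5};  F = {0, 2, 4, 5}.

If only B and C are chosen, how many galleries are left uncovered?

1

Union of B, C = {0, 2, 3, 4, 5}.
Not covered: 1 — 1 gallery.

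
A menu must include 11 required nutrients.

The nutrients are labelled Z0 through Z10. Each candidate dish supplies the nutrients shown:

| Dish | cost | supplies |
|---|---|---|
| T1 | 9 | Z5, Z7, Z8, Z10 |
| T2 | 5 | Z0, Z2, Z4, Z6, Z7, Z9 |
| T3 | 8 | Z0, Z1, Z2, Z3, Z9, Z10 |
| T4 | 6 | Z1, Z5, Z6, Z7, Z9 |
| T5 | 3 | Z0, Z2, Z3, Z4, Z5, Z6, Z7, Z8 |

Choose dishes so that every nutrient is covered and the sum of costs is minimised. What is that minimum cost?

11

T3, T5 together cover every nutrient (T3 ∪ T5 = {Z0, Z1, Z2, Z3, Z4, Z5, Z6, Z7, Z8, Z9, Z10}); total cost 8 + 3 = 11.
No covering selection has total cost below 11.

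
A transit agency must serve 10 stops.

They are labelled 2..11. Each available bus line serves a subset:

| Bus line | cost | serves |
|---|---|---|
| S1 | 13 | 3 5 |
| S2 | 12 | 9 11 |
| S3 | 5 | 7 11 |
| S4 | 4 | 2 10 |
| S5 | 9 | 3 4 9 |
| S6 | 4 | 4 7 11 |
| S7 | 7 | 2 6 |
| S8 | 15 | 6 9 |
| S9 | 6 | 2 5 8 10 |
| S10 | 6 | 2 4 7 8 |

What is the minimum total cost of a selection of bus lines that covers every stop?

26

S5, S6, S7, S9 together cover every stop (S5 ∪ S6 ∪ S7 ∪ S9 = {2, 3, 4, 5, 6, 7, 8, 9, 10, 11}); total cost 9 + 4 + 7 + 6 = 26.
No covering selection has total cost below 26.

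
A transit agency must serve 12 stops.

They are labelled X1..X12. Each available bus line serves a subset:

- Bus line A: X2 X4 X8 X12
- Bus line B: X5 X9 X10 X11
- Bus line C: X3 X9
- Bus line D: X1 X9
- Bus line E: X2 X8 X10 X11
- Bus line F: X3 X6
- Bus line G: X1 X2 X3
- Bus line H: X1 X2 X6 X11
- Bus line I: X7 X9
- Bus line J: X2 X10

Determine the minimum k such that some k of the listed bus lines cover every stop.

5

Take {A, B, F, H, I}. Their union is {X1, X2, X3, X4, X5, X6, X7, X8, X9, X10, X11, X12}, which is all 12 stops.
No 4 of the 10 bus lines cover everything (all 210 combinations miss at least one stop), so 5 is optimal.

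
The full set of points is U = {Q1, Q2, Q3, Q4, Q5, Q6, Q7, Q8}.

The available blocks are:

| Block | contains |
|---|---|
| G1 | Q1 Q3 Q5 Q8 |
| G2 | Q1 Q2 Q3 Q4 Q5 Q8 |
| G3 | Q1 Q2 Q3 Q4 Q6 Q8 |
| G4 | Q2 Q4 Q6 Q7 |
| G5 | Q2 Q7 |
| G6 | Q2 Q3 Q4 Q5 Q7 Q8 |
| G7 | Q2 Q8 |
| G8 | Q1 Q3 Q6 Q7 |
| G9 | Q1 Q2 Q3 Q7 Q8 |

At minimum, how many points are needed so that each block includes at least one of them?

Take H = {Q1, Q2}. Each listed block contains at least one of these, so H is a hitting set of size 2.
The blocks G1, G5 are pairwise disjoint, so any hitting set needs a separate point for each — at least 2. Hence 2 is optimal.

2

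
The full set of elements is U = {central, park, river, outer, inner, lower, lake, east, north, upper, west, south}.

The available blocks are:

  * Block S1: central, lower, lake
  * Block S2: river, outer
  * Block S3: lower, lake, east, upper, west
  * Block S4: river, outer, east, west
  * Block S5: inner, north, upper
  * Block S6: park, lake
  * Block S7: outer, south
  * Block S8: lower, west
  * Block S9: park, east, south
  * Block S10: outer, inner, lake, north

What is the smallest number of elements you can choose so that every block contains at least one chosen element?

4

Take H = {park, outer, inner, lower}. Each listed block contains at least one of these, so H is a hitting set of size 4.
The blocks S2, S5, S6, S8 are pairwise disjoint, so any hitting set needs a separate element for each — at least 4. Hence 4 is optimal.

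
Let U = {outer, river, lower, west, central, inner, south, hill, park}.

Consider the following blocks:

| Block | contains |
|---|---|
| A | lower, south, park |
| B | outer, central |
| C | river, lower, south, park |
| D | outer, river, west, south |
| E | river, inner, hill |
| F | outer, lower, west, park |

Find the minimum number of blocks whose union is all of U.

Take {B, C, E, F}. Their union is {outer, river, lower, west, central, inner, south, hill, park}, which is all 9 items.
No 3 of the 6 blocks cover everything (all 20 combinations miss at least one item), so 4 is optimal.

4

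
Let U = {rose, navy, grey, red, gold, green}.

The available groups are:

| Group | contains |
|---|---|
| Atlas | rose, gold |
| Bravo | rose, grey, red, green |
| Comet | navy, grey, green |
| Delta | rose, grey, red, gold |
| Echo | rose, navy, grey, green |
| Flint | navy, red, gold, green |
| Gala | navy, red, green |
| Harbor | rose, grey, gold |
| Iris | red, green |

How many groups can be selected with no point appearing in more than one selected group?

Atlas, Iris are pairwise disjoint (Atlas={rose,gold}; Iris={red,green}).
Every remaining group overlaps one of these, and no 3 of the listed groups are pairwise disjoint, so 2 is the maximum.

2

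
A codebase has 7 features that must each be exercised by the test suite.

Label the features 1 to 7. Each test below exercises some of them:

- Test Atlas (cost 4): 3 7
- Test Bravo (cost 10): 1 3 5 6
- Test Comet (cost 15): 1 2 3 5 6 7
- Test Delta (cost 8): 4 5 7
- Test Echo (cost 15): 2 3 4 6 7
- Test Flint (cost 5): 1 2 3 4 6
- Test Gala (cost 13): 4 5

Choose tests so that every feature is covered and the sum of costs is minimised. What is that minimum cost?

Delta, Flint together cover every feature (Delta ∪ Flint = {1, 2, 3, 4, 5, 6, 7}); total cost 8 + 5 = 13.
The greedy pick Flint, Atlas, Delta costs 17; no covering selection beats 13.

13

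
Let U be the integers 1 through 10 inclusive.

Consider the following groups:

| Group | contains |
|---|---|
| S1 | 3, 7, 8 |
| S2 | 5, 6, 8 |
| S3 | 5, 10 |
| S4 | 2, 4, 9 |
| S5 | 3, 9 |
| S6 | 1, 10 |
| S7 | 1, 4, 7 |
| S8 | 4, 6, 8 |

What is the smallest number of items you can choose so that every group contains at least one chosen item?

H = {3, 4, 6, 10} meets every group (each contains at least one member of H), and |H| = 4.
No choice of 3 items meets every group, so 4 is the minimum.

4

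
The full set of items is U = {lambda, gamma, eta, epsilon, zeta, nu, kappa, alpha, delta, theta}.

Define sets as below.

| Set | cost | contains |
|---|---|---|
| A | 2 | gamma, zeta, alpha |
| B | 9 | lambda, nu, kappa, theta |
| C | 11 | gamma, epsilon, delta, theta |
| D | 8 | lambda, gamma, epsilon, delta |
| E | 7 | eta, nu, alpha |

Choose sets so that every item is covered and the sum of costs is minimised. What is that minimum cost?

A, B, D, E together cover every item (A ∪ B ∪ D ∪ E = {lambda, gamma, eta, epsilon, zeta, nu, kappa, alpha, delta, theta}); total cost 2 + 9 + 8 + 7 = 26.
No covering selection has total cost below 26.

26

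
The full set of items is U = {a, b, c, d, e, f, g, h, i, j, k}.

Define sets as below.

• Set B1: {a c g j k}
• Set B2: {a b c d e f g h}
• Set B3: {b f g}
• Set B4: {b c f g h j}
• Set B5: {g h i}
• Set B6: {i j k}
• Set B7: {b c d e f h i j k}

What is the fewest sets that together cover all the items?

Take {B2, B7}. Their union is {a, b, c, d, e, f, g, h, i, j, k}, which is all 11 items.
No single set has all 11 items (the largest, B7, has 9), so 2 is optimal.

2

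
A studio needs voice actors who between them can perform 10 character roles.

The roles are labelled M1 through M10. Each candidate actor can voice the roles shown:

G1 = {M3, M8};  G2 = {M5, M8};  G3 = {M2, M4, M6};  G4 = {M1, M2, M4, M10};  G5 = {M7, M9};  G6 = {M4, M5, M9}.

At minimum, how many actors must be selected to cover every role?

5

G1 and G2 and G3 and G4 and G5 together: G1 ∪ G2 ∪ G3 ∪ G4 ∪ G5 = {M1, M2, M3, M4, M5, M6, M7, M8, M9, M10} — every role is covered.
Only G3 contains M6, so G3 is forced; the remaining 7 roles need at least 4 more actors (each remaining actor adds at most 2) — so at least 5 actors are needed, and 5 is optimal.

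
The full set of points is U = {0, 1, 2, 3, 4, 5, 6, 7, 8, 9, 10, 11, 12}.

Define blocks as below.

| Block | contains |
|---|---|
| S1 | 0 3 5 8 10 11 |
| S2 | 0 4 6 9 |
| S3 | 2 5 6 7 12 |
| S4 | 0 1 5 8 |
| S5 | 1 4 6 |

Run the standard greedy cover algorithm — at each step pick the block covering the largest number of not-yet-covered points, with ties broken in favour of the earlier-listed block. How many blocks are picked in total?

Greedy: pick S1 (covers 6 new) → pick S3 (covers 4 new) → pick S2 (covers 2 new) → pick S4 (covers 1 new). Total picks: 4.

4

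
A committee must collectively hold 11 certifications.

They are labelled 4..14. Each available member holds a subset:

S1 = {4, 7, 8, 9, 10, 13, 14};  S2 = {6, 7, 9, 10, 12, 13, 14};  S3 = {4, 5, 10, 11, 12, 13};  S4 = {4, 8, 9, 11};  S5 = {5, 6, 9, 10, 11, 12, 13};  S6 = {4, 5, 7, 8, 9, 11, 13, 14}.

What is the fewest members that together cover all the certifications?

2

Take {S2, S6}. Their union is {4, 5, 6, 7, 8, 9, 10, 11, 12, 13, 14}, which is all 11 certifications.
No single member has all 11 certifications (the largest, S6, has 8), so 2 is optimal.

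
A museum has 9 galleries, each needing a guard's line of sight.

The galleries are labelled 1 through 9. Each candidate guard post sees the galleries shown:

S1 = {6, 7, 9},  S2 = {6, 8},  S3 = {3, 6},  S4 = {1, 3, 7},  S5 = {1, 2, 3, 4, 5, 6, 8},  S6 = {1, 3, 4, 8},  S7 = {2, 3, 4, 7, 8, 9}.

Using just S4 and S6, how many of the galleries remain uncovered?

Union of S4, S6 = {1, 3, 4, 7, 8}.
Not covered: 2, 5, 6, 9 — 4 galleries.

4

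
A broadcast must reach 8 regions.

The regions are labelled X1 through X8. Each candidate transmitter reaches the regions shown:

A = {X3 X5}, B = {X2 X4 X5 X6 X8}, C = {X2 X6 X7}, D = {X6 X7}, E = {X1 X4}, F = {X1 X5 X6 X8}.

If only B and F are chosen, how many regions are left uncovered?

Union of B, F = {X1, X2, X4, X5, X6, X8}.
Not covered: X3, X7 — 2 regions.

2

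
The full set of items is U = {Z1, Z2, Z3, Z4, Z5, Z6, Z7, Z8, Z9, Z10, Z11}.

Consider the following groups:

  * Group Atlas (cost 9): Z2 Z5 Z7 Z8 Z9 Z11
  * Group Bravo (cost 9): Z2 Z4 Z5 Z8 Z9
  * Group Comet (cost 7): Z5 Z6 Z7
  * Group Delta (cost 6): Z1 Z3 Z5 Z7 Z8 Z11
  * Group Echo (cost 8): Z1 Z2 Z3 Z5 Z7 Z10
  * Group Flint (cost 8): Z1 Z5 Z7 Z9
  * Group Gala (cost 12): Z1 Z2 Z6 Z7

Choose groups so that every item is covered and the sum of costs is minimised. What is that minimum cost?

30

Bravo, Comet, Delta, Echo together cover every item (Bravo ∪ Comet ∪ Delta ∪ Echo = {Z1, Z2, Z3, Z4, Z5, Z6, Z7, Z8, Z9, Z10, Z11}); total cost 9 + 7 + 6 + 8 = 30.
No covering selection has total cost below 30.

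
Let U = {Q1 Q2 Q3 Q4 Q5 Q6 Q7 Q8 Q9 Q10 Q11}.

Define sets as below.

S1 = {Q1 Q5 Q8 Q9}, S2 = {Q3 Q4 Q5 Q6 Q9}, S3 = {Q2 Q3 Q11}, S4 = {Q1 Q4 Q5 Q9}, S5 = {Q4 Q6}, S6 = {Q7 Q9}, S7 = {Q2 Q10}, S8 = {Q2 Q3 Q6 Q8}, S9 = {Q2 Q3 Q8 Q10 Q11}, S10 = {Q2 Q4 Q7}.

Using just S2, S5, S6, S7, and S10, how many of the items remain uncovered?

Union of S2, S5, S6, S7, S10 = {Q2, Q3, Q4, Q5, Q6, Q7, Q9, Q10}.
Not covered: Q1, Q8, Q11 — 3 items.

3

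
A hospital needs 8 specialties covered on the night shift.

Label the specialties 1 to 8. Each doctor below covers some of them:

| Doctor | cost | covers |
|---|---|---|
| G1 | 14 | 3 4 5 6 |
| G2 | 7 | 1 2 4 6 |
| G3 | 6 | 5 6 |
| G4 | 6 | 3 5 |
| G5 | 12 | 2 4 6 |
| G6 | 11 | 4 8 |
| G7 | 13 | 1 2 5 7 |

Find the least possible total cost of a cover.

G3, G4, G6, G7 together cover every specialty (G3 ∪ G4 ∪ G6 ∪ G7 = {1, 2, 3, 4, 5, 6, 7, 8}); total cost 6 + 6 + 11 + 13 = 36.
The greedy pick G2, G4, G6, G7 costs 37; no covering selection beats 36.

36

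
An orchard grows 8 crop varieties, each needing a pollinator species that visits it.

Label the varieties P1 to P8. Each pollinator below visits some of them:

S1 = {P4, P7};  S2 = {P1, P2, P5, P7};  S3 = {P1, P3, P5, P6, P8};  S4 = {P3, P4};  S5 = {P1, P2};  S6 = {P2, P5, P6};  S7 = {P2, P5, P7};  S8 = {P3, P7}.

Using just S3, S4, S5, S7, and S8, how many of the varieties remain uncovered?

0

Union of S3, S4, S5, S7, S8 = {P1, P2, P3, P4, P5, P6, P7, P8} — that's every variety, so 0 are uncovered.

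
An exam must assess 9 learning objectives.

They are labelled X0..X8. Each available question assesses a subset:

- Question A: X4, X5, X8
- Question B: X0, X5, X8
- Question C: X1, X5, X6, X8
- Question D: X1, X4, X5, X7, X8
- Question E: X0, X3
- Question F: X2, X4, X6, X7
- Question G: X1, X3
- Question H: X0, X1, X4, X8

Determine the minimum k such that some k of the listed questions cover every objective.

Take {D, E, F}. Their union is {X0, X1, X2, X3, X4, X5, X6, X7, X8}, which is all 9 objectives.
Only F contains X2, so F is forced; the remaining 5 objectives need at least 2 more questions (each remaining question adds at most 3) — so at least 3 questions are needed, and 3 is optimal.

3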